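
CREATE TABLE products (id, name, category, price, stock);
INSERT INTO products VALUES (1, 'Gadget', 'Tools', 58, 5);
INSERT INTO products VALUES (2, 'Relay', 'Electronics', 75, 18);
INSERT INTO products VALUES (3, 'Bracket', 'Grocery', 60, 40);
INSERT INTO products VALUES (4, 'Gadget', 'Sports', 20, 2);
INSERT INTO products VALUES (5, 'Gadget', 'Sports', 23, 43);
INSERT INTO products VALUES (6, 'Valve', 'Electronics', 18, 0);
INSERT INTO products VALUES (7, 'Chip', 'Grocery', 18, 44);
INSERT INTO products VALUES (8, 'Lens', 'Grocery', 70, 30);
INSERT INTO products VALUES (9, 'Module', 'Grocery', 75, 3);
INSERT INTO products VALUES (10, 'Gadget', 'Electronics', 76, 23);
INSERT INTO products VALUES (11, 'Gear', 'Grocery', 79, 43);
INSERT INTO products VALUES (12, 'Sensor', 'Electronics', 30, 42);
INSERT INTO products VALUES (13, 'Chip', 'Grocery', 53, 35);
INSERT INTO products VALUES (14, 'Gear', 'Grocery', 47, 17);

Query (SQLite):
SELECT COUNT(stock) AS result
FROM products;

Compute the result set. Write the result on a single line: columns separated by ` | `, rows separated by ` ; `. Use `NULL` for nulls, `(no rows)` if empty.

All stock values: [5, 18, 40, 2, 43, 0, 44, 30, 3, 23, 43, 42, 35, 17].
COUNT(stock) counts non-NULL values → 14.

14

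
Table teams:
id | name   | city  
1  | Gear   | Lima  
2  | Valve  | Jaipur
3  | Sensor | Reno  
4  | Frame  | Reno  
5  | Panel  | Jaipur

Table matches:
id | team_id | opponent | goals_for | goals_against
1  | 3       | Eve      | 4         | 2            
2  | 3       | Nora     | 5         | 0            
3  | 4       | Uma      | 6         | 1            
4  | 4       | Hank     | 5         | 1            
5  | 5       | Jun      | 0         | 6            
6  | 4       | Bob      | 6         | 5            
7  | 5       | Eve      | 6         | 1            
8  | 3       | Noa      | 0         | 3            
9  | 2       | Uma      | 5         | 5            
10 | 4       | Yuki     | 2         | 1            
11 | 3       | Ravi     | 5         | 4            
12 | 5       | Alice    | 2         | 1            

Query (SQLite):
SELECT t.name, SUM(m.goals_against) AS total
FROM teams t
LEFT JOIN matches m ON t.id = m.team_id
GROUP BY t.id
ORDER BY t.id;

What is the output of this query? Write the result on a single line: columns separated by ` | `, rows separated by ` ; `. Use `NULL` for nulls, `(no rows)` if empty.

Gear | NULL ; Valve | 5 ; Sensor | 9 ; Frame | 8 ; Panel | 8

LEFT JOIN keeps every teams row; unmatched ones get NULL for matches columns.
Group by teams.id and compute SUM(m.goals_against). SUM over an all-NULL group is NULL.
  1: ids {—} → SUM(m.goals_against)=NULL
  2: ids {9} → SUM(m.goals_against)=5
  3: ids {1, 2, 8, 11} → SUM(m.goals_against)=9
  4: ids {3, 4, 6, 10} → SUM(m.goals_against)=8
  5: ids {5, 7, 12} → SUM(m.goals_against)=8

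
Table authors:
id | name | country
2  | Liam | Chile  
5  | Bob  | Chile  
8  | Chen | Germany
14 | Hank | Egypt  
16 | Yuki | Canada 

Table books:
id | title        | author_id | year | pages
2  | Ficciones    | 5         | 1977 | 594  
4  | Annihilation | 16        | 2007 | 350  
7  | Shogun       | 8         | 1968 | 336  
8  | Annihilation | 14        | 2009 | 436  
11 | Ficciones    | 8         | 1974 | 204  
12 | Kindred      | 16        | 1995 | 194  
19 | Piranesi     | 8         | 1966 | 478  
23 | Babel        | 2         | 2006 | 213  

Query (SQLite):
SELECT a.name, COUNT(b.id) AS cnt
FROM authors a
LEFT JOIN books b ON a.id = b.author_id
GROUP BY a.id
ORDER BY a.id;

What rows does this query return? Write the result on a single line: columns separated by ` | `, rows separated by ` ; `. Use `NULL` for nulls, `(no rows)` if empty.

Liam | 1 ; Bob | 1 ; Chen | 3 ; Hank | 1 ; Yuki | 2

LEFT JOIN keeps every authors row; unmatched ones get NULL for books columns.
Group by authors.id and compute COUNT(b.id). COUNT(col) of an all-NULL group is 0.
  2: ids {23} → COUNT(b.id)=1
  5: ids {2} → COUNT(b.id)=1
  8: ids {7, 11, 19} → COUNT(b.id)=3
  14: ids {8} → COUNT(b.id)=1
  16: ids {4, 12} → COUNT(b.id)=2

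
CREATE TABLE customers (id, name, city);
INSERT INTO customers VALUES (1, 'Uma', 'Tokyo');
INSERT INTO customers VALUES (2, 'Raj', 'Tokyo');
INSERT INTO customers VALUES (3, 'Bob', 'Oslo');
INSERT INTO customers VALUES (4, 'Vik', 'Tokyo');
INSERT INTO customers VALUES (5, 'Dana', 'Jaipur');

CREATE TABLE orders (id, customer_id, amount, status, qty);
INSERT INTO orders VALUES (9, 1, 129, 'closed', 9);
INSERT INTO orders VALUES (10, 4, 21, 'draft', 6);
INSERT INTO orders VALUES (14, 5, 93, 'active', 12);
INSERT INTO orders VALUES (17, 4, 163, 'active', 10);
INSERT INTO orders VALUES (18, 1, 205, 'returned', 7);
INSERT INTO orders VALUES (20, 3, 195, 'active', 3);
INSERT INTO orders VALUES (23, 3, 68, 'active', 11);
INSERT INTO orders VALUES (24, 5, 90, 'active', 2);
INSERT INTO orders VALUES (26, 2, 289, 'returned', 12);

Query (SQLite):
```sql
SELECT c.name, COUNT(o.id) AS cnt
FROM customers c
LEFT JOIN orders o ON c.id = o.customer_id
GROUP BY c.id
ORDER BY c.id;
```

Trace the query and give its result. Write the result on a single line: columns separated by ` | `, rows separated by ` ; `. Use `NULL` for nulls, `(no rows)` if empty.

Uma | 2 ; Raj | 1 ; Bob | 2 ; Vik | 2 ; Dana | 2

LEFT JOIN keeps every customers row; unmatched ones get NULL for orders columns.
Group by customers.id and compute COUNT(o.id). COUNT(col) of an all-NULL group is 0.
  1: ids {9, 18} → COUNT(o.id)=2
  2: ids {26} → COUNT(o.id)=1
  3: ids {20, 23} → COUNT(o.id)=2
  4: ids {10, 17} → COUNT(o.id)=2
  5: ids {14, 24} → COUNT(o.id)=2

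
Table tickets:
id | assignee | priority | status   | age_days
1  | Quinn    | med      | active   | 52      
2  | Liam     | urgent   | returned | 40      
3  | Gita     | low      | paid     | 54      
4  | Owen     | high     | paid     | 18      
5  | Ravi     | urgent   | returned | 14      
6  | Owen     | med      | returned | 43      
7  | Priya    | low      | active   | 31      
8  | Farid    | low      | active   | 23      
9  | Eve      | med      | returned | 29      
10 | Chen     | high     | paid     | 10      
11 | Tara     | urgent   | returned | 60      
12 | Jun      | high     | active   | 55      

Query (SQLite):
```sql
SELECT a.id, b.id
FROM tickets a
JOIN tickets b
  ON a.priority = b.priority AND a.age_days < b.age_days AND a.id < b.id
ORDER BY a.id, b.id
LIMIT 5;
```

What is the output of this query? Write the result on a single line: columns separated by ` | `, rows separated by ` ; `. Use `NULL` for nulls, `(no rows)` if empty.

Pairs (a,b) with same priority, a.age_days < b.age_days, a.id < b.id.
priority groups: high:{4,10,12} low:{3,7,8} med:{1,6,9} urgent:{2,5,11}
Ordered by (a.id, b.id); first 5.

2 | 11 ; 4 | 12 ; 5 | 11 ; 10 | 12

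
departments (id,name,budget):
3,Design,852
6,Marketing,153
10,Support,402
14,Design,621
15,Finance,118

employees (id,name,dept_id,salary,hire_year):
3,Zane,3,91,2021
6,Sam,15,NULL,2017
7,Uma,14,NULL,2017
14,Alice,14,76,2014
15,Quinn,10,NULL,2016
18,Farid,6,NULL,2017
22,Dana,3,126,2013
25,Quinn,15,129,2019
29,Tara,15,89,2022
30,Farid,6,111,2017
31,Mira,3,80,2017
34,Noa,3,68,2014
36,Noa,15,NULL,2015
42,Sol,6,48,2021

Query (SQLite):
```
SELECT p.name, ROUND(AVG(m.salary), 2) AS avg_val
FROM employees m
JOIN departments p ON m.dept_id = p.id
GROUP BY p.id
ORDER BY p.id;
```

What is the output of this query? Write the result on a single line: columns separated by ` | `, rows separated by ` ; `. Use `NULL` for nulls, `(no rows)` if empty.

Join each employees row to its departments via dept_id.
Group joined rows by departments.id; compute ROUND(AVG(m.salary), 2) per group.
  3: ids {3, 22, 31, 34} → ROUND(AVG(m.salary), 2)=91.25
  6: ids {18, 30, 42} → ROUND(AVG(m.salary), 2)=79.5
  10: ids {15} → ROUND(AVG(m.salary), 2)=NULL
  14: ids {7, 14} → ROUND(AVG(m.salary), 2)=76
  15: ids {6, 25, 29, 36} → ROUND(AVG(m.salary), 2)=109

Design | 91.25 ; Marketing | 79.5 ; Support | NULL ; Design | 76 ; Finance | 109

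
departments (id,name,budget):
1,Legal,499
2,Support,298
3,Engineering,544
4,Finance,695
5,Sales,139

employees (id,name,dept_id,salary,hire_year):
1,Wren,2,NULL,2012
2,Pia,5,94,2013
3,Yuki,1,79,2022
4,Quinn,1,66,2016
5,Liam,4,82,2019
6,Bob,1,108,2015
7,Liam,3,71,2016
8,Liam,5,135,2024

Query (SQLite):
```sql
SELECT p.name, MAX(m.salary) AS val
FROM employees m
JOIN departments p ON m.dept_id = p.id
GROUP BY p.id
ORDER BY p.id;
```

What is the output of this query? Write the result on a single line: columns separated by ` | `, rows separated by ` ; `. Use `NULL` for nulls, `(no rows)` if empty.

Legal | 108 ; Support | NULL ; Engineering | 71 ; Finance | 82 ; Sales | 135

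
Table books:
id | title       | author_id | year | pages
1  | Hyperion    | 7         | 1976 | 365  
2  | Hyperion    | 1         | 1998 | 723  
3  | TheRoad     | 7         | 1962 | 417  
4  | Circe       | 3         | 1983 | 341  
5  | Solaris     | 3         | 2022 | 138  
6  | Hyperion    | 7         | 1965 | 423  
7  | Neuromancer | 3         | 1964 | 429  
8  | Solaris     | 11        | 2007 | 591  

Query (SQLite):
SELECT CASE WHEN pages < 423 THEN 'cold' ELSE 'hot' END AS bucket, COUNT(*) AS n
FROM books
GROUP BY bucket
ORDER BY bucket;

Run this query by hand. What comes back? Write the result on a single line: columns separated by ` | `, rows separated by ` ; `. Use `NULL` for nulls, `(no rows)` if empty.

Bucket rows by pages < 423 → 'cold' else 'hot'; count each bucket.

cold | 4 ; hot | 4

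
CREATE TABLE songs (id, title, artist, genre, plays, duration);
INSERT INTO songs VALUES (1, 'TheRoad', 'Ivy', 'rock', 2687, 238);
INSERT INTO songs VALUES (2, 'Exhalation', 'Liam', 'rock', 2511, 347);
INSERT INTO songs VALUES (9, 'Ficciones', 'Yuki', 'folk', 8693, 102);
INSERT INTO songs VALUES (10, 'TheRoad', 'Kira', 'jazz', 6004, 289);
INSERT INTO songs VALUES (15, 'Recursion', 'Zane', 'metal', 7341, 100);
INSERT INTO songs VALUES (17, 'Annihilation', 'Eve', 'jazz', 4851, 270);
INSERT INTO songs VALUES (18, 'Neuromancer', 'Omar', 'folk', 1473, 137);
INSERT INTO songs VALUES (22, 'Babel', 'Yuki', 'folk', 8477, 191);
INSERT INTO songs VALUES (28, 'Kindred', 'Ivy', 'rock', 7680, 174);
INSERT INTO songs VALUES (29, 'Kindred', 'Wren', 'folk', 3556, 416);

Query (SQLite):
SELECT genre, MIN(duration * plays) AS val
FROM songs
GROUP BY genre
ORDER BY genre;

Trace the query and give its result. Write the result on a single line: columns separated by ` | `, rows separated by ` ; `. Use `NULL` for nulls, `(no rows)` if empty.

For each row compute duration * plays.
Group by genre; take MIN of the expression per group.
  folk: ids {9, 18, 22, 29} → MIN(duration * plays)=201801
  jazz: ids {10, 17} → MIN(duration * plays)=1309770
  metal: ids {15} → MIN(duration * plays)=734100
  rock: ids {1, 2, 28} → MIN(duration * plays)=639506

folk | 201801 ; jazz | 1309770 ; metal | 734100 ; rock | 639506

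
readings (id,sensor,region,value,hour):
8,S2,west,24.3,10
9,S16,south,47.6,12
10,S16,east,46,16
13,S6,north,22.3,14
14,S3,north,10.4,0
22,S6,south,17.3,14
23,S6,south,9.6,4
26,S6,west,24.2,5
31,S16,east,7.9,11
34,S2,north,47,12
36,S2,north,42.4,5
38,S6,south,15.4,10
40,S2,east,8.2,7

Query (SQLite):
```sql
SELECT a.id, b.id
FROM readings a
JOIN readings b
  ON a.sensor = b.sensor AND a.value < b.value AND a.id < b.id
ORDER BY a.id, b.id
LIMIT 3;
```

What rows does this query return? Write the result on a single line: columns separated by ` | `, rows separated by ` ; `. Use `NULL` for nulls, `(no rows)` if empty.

Pairs (a,b) with same sensor, a.value < b.value, a.id < b.id.
sensor groups: S16:{9,10,31} S2:{8,34,36,40} S3:{14} S6:{13,22,23,26,38}
Ordered by (a.id, b.id); first 3.

8 | 34 ; 8 | 36 ; 13 | 26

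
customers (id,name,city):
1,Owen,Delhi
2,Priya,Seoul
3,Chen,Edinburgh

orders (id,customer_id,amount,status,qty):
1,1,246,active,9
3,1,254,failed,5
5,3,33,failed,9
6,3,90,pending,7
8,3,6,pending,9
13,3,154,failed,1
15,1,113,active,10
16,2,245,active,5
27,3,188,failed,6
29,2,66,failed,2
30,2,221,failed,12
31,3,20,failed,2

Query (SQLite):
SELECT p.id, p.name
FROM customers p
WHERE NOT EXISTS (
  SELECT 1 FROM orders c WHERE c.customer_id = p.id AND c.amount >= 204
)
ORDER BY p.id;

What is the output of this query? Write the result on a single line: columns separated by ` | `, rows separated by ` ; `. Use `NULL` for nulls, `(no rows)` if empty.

For each customers row, check whether any orders with matching customer_id has amount >= 204.
Keep rows where that is false.

3 | Chen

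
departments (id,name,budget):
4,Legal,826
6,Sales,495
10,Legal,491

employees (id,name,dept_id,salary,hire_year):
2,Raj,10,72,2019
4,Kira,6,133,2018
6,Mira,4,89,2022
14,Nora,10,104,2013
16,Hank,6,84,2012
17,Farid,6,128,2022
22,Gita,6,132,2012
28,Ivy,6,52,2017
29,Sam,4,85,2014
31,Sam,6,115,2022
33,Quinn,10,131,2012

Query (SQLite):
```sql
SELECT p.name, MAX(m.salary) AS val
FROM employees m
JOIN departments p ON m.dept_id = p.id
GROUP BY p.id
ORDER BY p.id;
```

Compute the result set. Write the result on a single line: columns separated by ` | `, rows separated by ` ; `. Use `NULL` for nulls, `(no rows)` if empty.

Legal | 89 ; Sales | 133 ; Legal | 131

Join each employees row to its departments via dept_id.
Group joined rows by departments.id; compute MAX(m.salary) per group.
  4: ids {6, 29} → MAX(m.salary)=89
  6: ids {4, 16, 17, 22, 28, 31} → MAX(m.salary)=133
  10: ids {2, 14, 33} → MAX(m.salary)=131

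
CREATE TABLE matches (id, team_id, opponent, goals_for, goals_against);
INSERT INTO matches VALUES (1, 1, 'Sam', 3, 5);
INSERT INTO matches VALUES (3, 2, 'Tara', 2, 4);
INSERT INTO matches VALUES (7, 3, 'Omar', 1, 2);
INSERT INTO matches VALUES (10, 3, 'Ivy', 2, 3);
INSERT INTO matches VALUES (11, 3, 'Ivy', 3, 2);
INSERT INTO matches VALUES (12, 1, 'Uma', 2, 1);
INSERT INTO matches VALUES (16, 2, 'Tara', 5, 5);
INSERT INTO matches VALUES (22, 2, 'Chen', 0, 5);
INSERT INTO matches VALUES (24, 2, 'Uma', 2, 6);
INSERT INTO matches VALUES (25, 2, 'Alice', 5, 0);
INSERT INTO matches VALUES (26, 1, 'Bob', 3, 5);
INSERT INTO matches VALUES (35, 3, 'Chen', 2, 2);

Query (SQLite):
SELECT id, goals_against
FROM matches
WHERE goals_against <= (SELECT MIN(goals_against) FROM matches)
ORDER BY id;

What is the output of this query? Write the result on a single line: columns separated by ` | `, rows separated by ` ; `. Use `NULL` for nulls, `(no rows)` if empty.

Scalar subquery: MIN(goals_against) over all matches rows = 0.
Keep rows where goals_against <= that value.

25 | 0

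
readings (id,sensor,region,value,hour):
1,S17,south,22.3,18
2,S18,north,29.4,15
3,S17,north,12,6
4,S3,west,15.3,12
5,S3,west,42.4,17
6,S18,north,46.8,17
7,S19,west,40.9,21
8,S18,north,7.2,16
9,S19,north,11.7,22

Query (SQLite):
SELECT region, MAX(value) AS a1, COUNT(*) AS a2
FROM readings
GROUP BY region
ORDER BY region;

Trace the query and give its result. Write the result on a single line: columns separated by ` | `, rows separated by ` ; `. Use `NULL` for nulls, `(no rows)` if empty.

north | 46.8 | 5 ; south | 22.3 | 1 ; west | 42.4 | 3

Group readings by region.
Per group compute: MAX(value), COUNT(*).
  north: ids {2, 3, 6, 8, 9} → MAX(value)=46.8, COUNT(*)=5
  south: ids {1} → MAX(value)=22.3, COUNT(*)=1
  west: ids {4, 5, 7} → MAX(value)=42.4, COUNT(*)=3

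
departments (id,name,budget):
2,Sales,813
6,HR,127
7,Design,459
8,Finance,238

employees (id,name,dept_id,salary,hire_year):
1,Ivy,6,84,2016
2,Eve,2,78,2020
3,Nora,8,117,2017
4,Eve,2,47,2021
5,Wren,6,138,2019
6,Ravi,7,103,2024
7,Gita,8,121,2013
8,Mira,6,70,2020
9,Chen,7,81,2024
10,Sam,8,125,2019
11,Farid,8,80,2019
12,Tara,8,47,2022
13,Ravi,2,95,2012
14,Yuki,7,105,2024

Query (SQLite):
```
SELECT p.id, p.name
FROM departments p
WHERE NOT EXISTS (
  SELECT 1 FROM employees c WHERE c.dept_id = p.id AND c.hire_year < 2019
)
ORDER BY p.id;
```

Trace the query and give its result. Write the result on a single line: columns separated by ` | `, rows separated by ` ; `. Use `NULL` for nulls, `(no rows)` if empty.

For each departments row, check whether any employees with matching dept_id has hire_year < 2019.
Keep rows where that is false.

7 | Design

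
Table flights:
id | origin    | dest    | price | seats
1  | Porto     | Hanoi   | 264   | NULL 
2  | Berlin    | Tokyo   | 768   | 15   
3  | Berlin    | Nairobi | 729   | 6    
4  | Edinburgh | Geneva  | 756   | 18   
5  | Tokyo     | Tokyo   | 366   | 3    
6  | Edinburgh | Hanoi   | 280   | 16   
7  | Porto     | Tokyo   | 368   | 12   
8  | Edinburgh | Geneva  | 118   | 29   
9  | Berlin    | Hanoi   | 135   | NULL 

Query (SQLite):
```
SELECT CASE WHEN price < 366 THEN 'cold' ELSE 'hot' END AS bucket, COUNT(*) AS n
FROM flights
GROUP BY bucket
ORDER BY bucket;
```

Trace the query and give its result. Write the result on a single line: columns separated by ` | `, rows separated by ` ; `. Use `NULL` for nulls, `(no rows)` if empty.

cold | 4 ; hot | 5

Bucket rows by price < 366 → 'cold' else 'hot'; count each bucket.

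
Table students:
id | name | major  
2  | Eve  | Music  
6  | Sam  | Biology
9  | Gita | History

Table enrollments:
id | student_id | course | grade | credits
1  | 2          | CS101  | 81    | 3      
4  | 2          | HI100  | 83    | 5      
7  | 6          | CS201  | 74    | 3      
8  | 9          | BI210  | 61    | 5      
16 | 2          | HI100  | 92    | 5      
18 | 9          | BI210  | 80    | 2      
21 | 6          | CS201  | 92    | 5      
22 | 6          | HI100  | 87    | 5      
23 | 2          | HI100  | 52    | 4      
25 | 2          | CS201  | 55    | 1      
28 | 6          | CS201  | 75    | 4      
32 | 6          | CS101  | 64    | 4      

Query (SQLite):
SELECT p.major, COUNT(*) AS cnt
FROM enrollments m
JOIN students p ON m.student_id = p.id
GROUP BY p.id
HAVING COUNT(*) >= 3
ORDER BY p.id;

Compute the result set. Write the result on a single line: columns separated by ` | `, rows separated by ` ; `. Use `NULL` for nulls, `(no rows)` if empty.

Join each enrollments row to its students via student_id.
Group joined rows by students.id; compute COUNT(*) per group.
HAVING: keep groups with count ≥ 3.
  2: ids {1, 4, 16, 23, 25} → COUNT(*)=5
  6: ids {7, 21, 22, 28, 32} → COUNT(*)=5
  9: ids {8, 18} → COUNT(*)=2

Music | 5 ; Biology | 5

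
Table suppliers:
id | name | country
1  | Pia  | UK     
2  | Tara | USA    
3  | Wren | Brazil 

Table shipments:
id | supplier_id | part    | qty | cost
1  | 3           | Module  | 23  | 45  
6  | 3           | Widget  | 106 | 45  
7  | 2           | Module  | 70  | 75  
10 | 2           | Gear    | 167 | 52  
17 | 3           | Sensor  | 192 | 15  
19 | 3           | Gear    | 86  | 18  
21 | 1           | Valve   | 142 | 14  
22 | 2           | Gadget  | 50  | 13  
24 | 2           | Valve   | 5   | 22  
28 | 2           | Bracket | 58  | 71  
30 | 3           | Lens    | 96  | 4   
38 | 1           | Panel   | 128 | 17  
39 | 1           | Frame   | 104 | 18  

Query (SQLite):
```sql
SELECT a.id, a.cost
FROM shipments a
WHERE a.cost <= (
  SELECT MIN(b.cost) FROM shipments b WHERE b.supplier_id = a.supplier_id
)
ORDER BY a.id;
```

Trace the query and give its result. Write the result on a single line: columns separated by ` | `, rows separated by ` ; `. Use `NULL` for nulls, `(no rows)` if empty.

21 | 14 ; 22 | 13 ; 30 | 4

For each shipments row a, compute MIN(cost) over rows sharing a.supplier_id.
Keep row a if a.cost <= that per-group MIN.
  supplier_id=1: MIN(cost) = 14
  supplier_id=2: MIN(cost) = 13
  supplier_id=3: MIN(cost) = 4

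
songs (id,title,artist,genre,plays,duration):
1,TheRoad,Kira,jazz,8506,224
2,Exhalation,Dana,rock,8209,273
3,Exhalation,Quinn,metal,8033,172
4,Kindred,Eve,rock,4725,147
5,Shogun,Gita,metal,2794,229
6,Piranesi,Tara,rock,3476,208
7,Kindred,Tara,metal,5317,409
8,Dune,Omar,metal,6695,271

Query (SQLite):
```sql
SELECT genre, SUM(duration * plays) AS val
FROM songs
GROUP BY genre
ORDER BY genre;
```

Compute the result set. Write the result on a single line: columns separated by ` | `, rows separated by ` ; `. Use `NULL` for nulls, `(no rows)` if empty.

jazz | 1905344 ; metal | 6010500 ; rock | 3658640

For each row compute duration * plays.
Group by genre; take SUM of the expression per group.
  jazz: ids {1} → SUM(duration * plays)=1905344
  metal: ids {3, 5, 7, 8} → SUM(duration * plays)=6010500
  rock: ids {2, 4, 6} → SUM(duration * plays)=3658640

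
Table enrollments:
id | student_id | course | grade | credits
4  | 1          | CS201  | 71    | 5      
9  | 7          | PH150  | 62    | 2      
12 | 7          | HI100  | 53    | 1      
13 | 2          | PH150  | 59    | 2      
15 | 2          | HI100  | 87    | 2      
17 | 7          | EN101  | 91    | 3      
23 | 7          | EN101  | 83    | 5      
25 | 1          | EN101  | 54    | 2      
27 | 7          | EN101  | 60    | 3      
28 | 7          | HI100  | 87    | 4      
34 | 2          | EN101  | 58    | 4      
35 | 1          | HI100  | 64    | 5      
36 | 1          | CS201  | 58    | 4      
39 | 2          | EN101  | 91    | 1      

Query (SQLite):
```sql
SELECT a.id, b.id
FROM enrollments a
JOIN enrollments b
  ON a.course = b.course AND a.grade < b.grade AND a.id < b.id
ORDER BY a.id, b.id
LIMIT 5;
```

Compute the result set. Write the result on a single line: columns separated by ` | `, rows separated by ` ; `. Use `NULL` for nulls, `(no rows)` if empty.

12 | 15 ; 12 | 28 ; 12 | 35 ; 23 | 39 ; 25 | 27

Pairs (a,b) with same course, a.grade < b.grade, a.id < b.id.
course groups: CS201:{4,36} EN101:{17,23,25,27,34,39} HI100:{12,15,28,35} PH150:{9,13}
Ordered by (a.id, b.id); first 5.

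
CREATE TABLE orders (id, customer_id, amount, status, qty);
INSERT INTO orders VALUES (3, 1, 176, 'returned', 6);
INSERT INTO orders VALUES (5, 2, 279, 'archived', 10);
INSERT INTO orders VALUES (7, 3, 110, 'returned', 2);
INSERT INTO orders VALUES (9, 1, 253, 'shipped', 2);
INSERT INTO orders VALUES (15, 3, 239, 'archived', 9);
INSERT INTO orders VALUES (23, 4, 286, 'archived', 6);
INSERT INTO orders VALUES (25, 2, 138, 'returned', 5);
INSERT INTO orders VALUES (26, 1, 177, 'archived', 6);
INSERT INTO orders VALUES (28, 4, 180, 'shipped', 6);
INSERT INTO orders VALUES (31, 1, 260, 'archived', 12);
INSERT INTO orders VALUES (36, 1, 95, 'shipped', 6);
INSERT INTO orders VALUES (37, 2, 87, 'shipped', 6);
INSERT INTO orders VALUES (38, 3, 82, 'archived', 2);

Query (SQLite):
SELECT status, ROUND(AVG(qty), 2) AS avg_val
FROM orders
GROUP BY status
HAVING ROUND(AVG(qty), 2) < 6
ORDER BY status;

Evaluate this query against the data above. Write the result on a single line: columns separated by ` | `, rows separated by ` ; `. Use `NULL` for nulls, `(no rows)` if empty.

Partition orders by status; compute ROUND(AVG(qty), 2) within each group.
HAVING: keep groups where ROUND(AVG(qty), 2) < 6.
  archived: ids {5, 15, 23, 26, 31, 38} → ROUND(AVG(qty), 2)=7.5
  returned: ids {3, 7, 25} → ROUND(AVG(qty), 2)=4.33
  shipped: ids {9, 28, 36, 37} → ROUND(AVG(qty), 2)=5

returned | 4.33 ; shipped | 5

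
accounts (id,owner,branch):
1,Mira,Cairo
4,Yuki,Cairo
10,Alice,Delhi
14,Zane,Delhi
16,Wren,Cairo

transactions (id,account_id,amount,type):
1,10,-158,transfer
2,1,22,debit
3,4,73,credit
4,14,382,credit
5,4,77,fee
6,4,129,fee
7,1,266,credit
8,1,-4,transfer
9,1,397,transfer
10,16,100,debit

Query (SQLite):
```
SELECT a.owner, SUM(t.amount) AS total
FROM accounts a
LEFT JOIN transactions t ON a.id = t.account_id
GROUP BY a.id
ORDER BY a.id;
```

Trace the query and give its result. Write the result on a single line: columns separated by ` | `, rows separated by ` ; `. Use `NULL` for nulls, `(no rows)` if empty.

LEFT JOIN keeps every accounts row; unmatched ones get NULL for transactions columns.
Group by accounts.id and compute SUM(t.amount). SUM over an all-NULL group is NULL.
  1: ids {2, 7, 8, 9} → SUM(t.amount)=681
  4: ids {3, 5, 6} → SUM(t.amount)=279
  10: ids {1} → SUM(t.amount)=-158
  14: ids {4} → SUM(t.amount)=382
  16: ids {10} → SUM(t.amount)=100

Mira | 681 ; Yuki | 279 ; Alice | -158 ; Zane | 382 ; Wren | 100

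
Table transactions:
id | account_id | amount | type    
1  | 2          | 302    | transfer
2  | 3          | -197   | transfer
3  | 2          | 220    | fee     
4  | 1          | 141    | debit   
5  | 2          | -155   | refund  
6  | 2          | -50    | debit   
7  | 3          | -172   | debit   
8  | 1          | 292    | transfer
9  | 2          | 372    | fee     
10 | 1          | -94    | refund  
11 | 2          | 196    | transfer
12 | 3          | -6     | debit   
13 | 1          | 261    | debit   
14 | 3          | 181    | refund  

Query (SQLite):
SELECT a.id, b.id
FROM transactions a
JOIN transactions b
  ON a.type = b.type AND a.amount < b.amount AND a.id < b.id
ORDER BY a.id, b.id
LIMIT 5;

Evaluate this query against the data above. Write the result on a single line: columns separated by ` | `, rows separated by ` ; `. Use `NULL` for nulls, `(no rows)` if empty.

2 | 8 ; 2 | 11 ; 3 | 9 ; 4 | 13 ; 5 | 10

Pairs (a,b) with same type, a.amount < b.amount, a.id < b.id.
type groups: debit:{4,6,7,12,13} fee:{3,9} refund:{5,10,14} transfer:{1,2,8,11}
Ordered by (a.id, b.id); first 5.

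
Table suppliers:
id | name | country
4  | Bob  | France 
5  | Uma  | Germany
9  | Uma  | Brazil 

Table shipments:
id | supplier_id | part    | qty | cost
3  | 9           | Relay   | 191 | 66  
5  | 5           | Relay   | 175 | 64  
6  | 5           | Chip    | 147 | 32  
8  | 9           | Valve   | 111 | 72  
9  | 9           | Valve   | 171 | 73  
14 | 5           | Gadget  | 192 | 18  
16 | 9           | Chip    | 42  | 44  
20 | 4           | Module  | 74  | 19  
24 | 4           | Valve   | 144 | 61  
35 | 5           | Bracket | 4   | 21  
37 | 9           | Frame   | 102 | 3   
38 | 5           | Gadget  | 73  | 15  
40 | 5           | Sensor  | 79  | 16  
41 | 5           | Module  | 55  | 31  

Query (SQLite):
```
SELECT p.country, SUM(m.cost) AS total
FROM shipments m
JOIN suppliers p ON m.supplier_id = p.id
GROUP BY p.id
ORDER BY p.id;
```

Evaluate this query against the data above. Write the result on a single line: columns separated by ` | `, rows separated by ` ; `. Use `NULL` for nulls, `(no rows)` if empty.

Join each shipments row to its suppliers via supplier_id.
Group joined rows by suppliers.id; compute SUM(m.cost) per group.
  4: ids {20, 24} → SUM(m.cost)=80
  5: ids {5, 6, 14, 35, 38, 40, 41} → SUM(m.cost)=197
  9: ids {3, 8, 9, 16, 37} → SUM(m.cost)=258

France | 80 ; Germany | 197 ; Brazil | 258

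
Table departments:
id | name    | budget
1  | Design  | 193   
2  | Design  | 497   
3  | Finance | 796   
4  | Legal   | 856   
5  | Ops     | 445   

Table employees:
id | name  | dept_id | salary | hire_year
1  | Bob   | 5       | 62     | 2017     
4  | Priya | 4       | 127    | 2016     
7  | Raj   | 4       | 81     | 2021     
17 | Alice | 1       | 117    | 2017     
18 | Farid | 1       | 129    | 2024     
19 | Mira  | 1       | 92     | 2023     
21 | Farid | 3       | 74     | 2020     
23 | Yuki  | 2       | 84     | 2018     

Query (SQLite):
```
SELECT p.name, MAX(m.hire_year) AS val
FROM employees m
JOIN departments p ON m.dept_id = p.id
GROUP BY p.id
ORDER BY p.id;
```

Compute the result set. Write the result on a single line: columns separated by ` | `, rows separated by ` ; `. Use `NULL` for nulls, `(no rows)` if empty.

Design | 2024 ; Design | 2018 ; Finance | 2020 ; Legal | 2021 ; Ops | 2017

Join each employees row to its departments via dept_id.
Group joined rows by departments.id; compute MAX(m.hire_year) per group.
  1: ids {17, 18, 19} → MAX(m.hire_year)=2024
  2: ids {23} → MAX(m.hire_year)=2018
  3: ids {21} → MAX(m.hire_year)=2020
  4: ids {4, 7} → MAX(m.hire_year)=2021
  5: ids {1} → MAX(m.hire_year)=2017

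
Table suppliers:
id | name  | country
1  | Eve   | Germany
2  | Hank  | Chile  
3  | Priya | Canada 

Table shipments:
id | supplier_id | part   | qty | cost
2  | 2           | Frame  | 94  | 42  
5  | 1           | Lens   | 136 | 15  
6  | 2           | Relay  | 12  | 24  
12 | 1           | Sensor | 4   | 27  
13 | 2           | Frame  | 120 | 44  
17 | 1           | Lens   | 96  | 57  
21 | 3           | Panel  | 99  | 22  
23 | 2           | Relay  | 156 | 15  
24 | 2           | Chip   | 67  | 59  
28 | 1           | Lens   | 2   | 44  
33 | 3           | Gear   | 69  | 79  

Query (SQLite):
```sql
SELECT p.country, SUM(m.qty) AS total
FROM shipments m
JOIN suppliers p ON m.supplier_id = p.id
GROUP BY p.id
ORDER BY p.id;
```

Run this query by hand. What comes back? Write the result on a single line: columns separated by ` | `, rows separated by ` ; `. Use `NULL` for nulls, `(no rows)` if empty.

Join each shipments row to its suppliers via supplier_id.
Group joined rows by suppliers.id; compute SUM(m.qty) per group.
  1: ids {5, 12, 17, 28} → SUM(m.qty)=238
  2: ids {2, 6, 13, 23, 24} → SUM(m.qty)=449
  3: ids {21, 33} → SUM(m.qty)=168

Germany | 238 ; Chile | 449 ; Canada | 168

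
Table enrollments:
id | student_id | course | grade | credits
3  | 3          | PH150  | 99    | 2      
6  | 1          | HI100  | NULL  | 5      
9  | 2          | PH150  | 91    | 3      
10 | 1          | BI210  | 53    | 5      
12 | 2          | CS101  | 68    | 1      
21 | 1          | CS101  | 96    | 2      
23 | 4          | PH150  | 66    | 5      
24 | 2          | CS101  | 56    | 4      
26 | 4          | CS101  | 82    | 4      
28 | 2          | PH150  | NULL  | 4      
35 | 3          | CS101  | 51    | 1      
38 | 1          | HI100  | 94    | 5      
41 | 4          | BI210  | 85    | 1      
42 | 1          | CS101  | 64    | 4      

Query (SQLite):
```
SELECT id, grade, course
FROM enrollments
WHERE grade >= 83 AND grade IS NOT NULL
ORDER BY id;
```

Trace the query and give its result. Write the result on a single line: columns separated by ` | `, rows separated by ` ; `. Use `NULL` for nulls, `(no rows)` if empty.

grade >= 83: ids {3, 9, 21, 38, 41}
grade IS NOT NULL: ids {3, 9, 10, 12, 21, 23, 24, 26, 35, 38, 41, 42}
Combine with AND.

3 | 99 | PH150 ; 9 | 91 | PH150 ; 21 | 96 | CS101 ; 38 | 94 | HI100 ; 41 | 85 | BI210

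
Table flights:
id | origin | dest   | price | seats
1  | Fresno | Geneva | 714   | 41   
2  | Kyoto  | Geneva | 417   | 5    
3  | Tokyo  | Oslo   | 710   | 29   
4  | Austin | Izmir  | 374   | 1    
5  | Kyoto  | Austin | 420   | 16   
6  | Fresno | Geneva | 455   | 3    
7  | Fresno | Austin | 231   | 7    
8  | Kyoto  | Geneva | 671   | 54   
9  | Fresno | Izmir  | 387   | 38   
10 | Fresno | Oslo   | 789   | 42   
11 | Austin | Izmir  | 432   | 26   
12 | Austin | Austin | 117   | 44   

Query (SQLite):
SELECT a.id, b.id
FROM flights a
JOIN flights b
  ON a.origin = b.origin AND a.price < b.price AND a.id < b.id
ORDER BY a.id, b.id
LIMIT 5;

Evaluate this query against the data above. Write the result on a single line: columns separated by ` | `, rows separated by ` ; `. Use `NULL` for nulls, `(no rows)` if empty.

1 | 10 ; 2 | 5 ; 2 | 8 ; 4 | 11 ; 5 | 8

Pairs (a,b) with same origin, a.price < b.price, a.id < b.id.
origin groups: Austin:{4,11,12} Fresno:{1,6,7,9,10} Kyoto:{2,5,8} Tokyo:{3}
Ordered by (a.id, b.id); first 5.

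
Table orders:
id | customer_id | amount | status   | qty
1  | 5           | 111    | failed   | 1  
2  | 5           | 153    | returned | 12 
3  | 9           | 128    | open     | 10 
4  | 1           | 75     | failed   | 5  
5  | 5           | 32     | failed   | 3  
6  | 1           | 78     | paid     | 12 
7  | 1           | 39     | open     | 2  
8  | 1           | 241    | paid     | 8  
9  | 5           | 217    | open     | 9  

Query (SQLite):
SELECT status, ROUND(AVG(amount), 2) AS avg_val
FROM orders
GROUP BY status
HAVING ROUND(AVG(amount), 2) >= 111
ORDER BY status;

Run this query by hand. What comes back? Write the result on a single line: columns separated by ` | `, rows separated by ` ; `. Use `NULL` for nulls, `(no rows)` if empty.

Partition orders by status; compute ROUND(AVG(amount), 2) within each group.
HAVING: keep groups where ROUND(AVG(amount), 2) >= 111.
  failed: ids {1, 4, 5} → ROUND(AVG(amount), 2)=72.67
  open: ids {3, 7, 9} → ROUND(AVG(amount), 2)=128
  paid: ids {6, 8} → ROUND(AVG(amount), 2)=159.5
  returned: ids {2} → ROUND(AVG(amount), 2)=153

open | 128 ; paid | 159.5 ; returned | 153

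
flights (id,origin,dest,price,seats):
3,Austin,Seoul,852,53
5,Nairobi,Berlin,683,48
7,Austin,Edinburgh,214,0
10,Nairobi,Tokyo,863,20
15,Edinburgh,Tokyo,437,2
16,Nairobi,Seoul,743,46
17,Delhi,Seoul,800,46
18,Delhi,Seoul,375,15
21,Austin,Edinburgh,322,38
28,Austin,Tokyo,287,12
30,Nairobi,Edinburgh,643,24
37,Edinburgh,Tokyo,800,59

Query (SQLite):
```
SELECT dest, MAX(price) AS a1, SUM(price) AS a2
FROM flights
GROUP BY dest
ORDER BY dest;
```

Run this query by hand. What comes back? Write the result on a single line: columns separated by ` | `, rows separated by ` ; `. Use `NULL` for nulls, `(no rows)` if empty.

Group flights by dest.
Per group compute: MAX(price), SUM(price).
  Berlin: ids {5} → MAX(price)=683, SUM(price)=683
  Edinburgh: ids {7, 21, 30} → MAX(price)=643, SUM(price)=1179
  Seoul: ids {3, 16, 17, 18} → MAX(price)=852, SUM(price)=2770
  Tokyo: ids {10, 15, 28, 37} → MAX(price)=863, SUM(price)=2387

Berlin | 683 | 683 ; Edinburgh | 643 | 1179 ; Seoul | 852 | 2770 ; Tokyo | 863 | 2387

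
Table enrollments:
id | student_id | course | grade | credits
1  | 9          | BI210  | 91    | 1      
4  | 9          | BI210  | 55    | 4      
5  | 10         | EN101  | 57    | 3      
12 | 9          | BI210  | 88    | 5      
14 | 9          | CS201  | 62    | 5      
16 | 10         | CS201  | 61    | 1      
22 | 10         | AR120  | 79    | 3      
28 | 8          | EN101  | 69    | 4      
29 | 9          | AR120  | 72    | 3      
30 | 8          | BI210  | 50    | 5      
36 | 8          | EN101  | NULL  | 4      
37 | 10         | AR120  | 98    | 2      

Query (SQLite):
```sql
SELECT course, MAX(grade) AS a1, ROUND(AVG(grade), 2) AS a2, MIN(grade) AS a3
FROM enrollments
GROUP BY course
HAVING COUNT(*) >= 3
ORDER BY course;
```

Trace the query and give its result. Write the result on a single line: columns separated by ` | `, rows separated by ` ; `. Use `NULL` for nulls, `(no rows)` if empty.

AR120 | 98 | 83 | 72 ; BI210 | 91 | 71 | 50 ; EN101 | 69 | 63 | 57

Group enrollments by course.
Per group compute: MAX(grade), ROUND(AVG(grade), 2), MIN(grade).
HAVING: drop groups with fewer than 3 rows.
  AR120: ids {22, 29, 37} → MAX(grade)=98, ROUND(AVG(grade), 2)=83, MIN(grade)=72
  BI210: ids {1, 4, 12, 30} → MAX(grade)=91, ROUND(AVG(grade), 2)=71, MIN(grade)=50
  CS201: ids {14, 16} → MAX(grade)=62, ROUND(AVG(grade), 2)=61.5, MIN(grade)=61
  EN101: ids {5, 28, 36} → MAX(grade)=69, ROUND(AVG(grade), 2)=63, MIN(grade)=57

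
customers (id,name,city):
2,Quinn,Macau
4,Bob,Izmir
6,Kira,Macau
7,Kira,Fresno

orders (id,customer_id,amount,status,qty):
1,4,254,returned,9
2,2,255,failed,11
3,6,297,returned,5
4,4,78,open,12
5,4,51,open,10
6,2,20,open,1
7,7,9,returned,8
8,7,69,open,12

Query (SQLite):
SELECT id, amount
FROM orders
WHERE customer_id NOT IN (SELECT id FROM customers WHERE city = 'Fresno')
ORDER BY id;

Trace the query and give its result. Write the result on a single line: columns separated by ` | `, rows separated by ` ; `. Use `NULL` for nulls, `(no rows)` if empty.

1 | 254 ; 2 | 255 ; 3 | 297 ; 4 | 78 ; 5 | 51 ; 6 | 20

Inner query: customers.id where city = 'Fresno'.
Outer: keep orders rows whose customer_id is not in that set.
Inner query → {7}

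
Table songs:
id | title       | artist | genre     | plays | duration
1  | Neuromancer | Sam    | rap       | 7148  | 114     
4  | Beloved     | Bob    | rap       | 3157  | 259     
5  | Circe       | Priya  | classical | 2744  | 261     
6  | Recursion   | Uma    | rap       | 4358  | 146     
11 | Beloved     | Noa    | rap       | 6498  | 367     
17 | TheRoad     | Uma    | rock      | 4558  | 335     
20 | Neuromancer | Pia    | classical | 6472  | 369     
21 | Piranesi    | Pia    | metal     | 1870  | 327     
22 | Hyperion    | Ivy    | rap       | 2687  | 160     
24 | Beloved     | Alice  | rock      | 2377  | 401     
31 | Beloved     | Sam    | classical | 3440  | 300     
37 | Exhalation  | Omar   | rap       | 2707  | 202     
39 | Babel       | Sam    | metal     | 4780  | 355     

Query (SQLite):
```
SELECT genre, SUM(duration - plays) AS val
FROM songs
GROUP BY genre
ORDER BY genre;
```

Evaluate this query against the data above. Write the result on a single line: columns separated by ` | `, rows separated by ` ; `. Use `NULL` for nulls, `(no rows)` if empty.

For each row compute duration - plays.
Group by genre; take SUM of the expression per group.
  classical: ids {5, 20, 31} → SUM(duration - plays)=-11726
  metal: ids {21, 39} → SUM(duration - plays)=-5968
  rap: ids {1, 4, 6, 11, 22, 37} → SUM(duration - plays)=-25307
  rock: ids {17, 24} → SUM(duration - plays)=-6199

classical | -11726 ; metal | -5968 ; rap | -25307 ; rock | -6199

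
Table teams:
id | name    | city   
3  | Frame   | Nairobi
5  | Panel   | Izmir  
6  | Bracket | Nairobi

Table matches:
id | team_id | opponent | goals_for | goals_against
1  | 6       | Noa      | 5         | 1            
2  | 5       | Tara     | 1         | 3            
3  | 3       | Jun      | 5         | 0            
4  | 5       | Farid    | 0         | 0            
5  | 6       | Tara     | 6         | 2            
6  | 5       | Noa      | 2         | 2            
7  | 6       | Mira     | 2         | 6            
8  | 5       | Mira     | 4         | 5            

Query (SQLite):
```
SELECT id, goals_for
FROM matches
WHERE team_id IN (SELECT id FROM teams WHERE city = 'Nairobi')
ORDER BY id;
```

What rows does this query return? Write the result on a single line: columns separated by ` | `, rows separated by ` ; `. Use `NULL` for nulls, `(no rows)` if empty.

Inner query: teams.id where city = 'Nairobi'.
Outer: keep matches rows whose team_id is in that set.
Inner query → {3, 6}

1 | 5 ; 3 | 5 ; 5 | 6 ; 7 | 2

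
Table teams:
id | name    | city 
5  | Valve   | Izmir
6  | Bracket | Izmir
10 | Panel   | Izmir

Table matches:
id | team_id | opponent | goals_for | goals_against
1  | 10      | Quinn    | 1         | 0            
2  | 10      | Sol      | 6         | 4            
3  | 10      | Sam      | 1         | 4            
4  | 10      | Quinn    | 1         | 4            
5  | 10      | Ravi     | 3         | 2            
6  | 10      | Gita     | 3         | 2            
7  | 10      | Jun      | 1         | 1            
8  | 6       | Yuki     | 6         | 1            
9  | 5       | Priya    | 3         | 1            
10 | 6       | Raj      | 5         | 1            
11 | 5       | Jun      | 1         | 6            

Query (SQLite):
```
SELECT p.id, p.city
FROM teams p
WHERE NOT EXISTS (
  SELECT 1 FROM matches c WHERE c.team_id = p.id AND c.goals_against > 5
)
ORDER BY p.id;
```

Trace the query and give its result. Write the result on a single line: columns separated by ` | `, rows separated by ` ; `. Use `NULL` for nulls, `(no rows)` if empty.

For each teams row, check whether any matches with matching team_id has goals_against > 5.
Keep rows where that is false.

6 | Izmir ; 10 | Izmir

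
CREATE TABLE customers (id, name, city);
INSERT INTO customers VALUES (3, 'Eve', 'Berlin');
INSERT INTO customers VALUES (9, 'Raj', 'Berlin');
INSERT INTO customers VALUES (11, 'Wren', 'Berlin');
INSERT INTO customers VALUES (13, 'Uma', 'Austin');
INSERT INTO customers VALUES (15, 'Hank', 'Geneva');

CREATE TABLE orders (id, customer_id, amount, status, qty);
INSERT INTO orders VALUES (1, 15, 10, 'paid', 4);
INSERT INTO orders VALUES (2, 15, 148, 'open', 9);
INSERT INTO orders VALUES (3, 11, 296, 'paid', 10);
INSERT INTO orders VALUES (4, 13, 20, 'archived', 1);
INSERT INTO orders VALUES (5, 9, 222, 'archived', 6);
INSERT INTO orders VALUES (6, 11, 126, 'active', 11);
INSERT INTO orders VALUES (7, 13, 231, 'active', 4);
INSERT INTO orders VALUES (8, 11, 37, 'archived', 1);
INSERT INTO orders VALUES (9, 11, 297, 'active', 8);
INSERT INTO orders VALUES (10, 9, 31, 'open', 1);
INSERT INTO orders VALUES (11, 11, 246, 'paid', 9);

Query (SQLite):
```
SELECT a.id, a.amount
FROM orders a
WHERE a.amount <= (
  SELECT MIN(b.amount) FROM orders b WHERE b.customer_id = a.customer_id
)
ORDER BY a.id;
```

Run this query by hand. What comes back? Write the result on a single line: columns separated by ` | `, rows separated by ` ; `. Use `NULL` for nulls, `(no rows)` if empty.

For each orders row a, compute MIN(amount) over rows sharing a.customer_id.
Keep row a if a.amount <= that per-group MIN.
  customer_id=9: MIN(amount) = 31
  customer_id=11: MIN(amount) = 37
  customer_id=13: MIN(amount) = 20
  customer_id=15: MIN(amount) = 10

1 | 10 ; 4 | 20 ; 8 | 37 ; 10 | 31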